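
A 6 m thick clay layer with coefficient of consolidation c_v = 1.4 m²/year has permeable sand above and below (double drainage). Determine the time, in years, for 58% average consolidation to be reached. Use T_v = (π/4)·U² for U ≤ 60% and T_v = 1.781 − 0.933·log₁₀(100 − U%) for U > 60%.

t ≈ 1.7 years

Drainage path length: H_d = H/2 = 3 m (double drainage).
U ≤ 60%: T_v = (π/4)·U² = (π/4)×0.58² = 0.26421.
t = T_v·H_d²/c_v = 0.26421×3²/1.4 = 1.698 years.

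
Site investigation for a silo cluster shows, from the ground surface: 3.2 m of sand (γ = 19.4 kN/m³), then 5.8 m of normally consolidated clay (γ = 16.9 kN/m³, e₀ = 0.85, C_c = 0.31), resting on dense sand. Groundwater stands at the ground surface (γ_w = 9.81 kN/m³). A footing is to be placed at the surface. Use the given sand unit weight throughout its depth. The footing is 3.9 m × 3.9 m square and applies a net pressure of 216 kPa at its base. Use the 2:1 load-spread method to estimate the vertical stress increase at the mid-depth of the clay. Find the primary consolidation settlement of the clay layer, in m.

S_c ≈ 0.209 m

Mid-depth of clay below the ground surface: z = 3.2 + 5.8/2 = 6.1 m.
Total vertical stress at mid-clay: σ_v = 19.4×3.2 + 16.9×2.9 = 111.09 kPa.
Pore pressure: u = 9.81×(6.1 − 0) = 59.841 kPa.
Initial effective stress: σ'_0 = σ_v − u = 111.09 − 59.841 = 51.249 kPa.
Stress increase at mid-clay by the 2:1 spreading method:
Δσ = qBL/((B+z)(L+z)) = 216×3.9×3.9/((3.9+6.1)(3.9+6.1)) = 32.854 kPa
Final effective stress: σ'_f = σ'_0 + Δσ = 51.249 + 32.854 = 84.103 kPa.
Normally consolidated clay, so the full stress increment lies on the virgin compression line:
S_c = C_c·H/(1+e₀)·log₁₀(σ'_f/σ'_0) = 0.31×5.8/(1+0.85)×log₁₀(84.103/51.249)
    = 0.97189 × 0.21513 = 0.2091 m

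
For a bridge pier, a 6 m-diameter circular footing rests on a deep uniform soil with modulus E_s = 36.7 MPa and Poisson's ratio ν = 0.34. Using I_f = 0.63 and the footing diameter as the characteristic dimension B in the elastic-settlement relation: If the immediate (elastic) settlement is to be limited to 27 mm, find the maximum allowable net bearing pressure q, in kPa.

q ≈ 296 kPa

E_s = 36.7 MPa = 36700 kPa.
S_e = q·B·(1−ν²)/E_s · I_f  ⇒  q = S_e·E_s / (B·(1−ν²)·I_f).
q = 0.027 × 36700 / (6 × 0.8844 × 0.63) = 296.4 kPa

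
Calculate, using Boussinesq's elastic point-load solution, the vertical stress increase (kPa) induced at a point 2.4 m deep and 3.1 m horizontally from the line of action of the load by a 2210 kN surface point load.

Δσ_z ≈ 15.7 kPa

Boussinesq vertical stress below a point load on an elastic half-space:
Δσ_z = 3P/(2πz²) · [1 + (r/z)²]^(−5/2)
r/z = 3.1/2.4 = 1.2917; [1+(r/z)²]^(−5/2) = 0.085975.
Δσ_z = 3×2210/(2π×2.4²) × 0.085975 = 183.19 × 0.085975 = 15.75 kPa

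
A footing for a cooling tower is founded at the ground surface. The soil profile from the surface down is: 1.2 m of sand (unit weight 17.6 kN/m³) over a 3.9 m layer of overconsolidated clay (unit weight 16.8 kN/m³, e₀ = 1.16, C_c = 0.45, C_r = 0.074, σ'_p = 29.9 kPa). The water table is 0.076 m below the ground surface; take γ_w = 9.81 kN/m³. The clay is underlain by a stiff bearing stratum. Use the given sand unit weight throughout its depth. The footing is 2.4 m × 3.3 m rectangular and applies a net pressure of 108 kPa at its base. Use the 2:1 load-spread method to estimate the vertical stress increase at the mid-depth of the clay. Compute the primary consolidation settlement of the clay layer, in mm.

Mid-depth of clay below the ground surface: z = 1.2 + 3.9/2 = 3.15 m.
Total vertical stress at mid-clay: σ_v = 17.6×1.2 + 16.8×1.95 = 53.88 kPa.
Pore pressure: u = 9.81×(3.15 − 0.076) = 30.156 kPa.
Initial effective stress: σ'_0 = σ_v − u = 53.88 − 30.156 = 23.724 kPa.
Stress increase at mid-clay by the 2:1 spreading method:
Δσ = qBL/((B+z)(L+z)) = 108×2.4×3.3/((2.4+3.15)(3.3+3.15)) = 23.894 kPa
Final effective stress: σ'_f = 23.724 + 23.894 = 47.618 kPa.
σ'_f = 47.618 > σ'_p = 29.9 kPa, so the stress path crosses the preconsolidation pressure — recompression up to σ'_p, then virgin compression beyond:
S_c = H/(1+e₀)·[C_r·log₁₀(σ'_p/σ'_0) + C_c·log₁₀(σ'_f/σ'_p)]
    = 3.9/2.16 × [0.074×log₁₀(29.9/23.724) + 0.45×log₁₀(47.618/29.9)]
    = 1.8056 × [0.0074358 + 0.090945] = 0.1776 m

S_c ≈ 178 mm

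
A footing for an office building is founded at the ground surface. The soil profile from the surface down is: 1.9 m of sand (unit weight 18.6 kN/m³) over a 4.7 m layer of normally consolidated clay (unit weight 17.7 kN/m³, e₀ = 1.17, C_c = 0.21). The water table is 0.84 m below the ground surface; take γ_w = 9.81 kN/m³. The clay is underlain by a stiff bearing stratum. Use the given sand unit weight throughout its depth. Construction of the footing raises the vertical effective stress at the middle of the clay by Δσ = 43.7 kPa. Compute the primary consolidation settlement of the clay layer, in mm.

S_c ≈ 137 mm

Mid-depth of clay below the ground surface: z = 1.9 + 4.7/2 = 4.25 m.
Total vertical stress at mid-clay: σ_v = 18.6×1.9 + 17.7×2.35 = 76.935 kPa.
Pore pressure: u = 9.81×(4.25 − 0.84) = 33.452 kPa.
Initial effective stress: σ'_0 = σ_v − u = 76.935 − 33.452 = 43.483 kPa.
Final effective stress: σ'_f = σ'_0 + Δσ = 43.483 + 43.7 = 87.183 kPa.
Normally consolidated clay, so the full stress increment lies on the virgin compression line:
S_c = C_c·H/(1+e₀)·log₁₀(σ'_f/σ'_0) = 0.21×4.7/(1+1.17)×log₁₀(87.183/43.483)
    = 0.45484 × 0.30211 = 0.1374 m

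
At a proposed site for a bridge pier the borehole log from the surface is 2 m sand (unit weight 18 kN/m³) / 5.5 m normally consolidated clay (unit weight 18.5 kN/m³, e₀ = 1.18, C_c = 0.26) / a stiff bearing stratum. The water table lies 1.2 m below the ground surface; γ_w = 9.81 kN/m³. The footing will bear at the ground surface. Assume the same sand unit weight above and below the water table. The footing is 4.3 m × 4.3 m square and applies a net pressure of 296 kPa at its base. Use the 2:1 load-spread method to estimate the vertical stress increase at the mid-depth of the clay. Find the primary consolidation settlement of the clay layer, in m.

Mid-depth of clay below the ground surface: z = 2 + 5.5/2 = 4.75 m.
Total vertical stress at mid-clay: σ_v = 18×2 + 18.5×2.75 = 86.875 kPa.
Pore pressure: u = 9.81×(4.75 − 1.2) = 34.825 kPa.
Initial effective stress: σ'_0 = σ_v − u = 86.875 − 34.825 = 52.05 kPa.
Stress increase at mid-clay by the 2:1 spreading method:
Δσ = qBL/((B+z)(L+z)) = 296×4.3×4.3/((4.3+4.75)(4.3+4.75)) = 66.824 kPa
Final effective stress: σ'_f = σ'_0 + Δσ = 52.05 + 66.824 = 118.87 kPa.
Normally consolidated clay, so the full stress increment lies on the virgin compression line:
S_c = C_c·H/(1+e₀)·log₁₀(σ'_f/σ'_0) = 0.26×5.5/(1+1.18)×log₁₀(118.87/52.05)
    = 0.65596 × 0.35865 = 0.2353 m

S_c ≈ 0.235 m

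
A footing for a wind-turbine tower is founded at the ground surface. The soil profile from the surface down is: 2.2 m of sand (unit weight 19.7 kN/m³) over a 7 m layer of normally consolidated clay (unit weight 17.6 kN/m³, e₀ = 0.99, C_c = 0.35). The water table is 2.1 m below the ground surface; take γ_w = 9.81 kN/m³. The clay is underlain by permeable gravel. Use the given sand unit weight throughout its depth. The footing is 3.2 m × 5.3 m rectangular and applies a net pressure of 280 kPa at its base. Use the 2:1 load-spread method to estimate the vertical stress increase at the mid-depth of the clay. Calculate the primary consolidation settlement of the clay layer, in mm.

S_c ≈ 283 mm

Mid-depth of clay below the ground surface: z = 2.2 + 7/2 = 5.7 m.
Total vertical stress at mid-clay: σ_v = 19.7×2.2 + 17.6×3.5 = 104.94 kPa.
Pore pressure: u = 9.81×(5.7 − 2.1) = 35.316 kPa.
Initial effective stress: σ'_0 = σ_v − u = 104.94 − 35.316 = 69.624 kPa.
Stress increase at mid-clay by the 2:1 spreading method:
Δσ = qBL/((B+z)(L+z)) = 280×3.2×5.3/((3.2+5.7)(5.3+5.7)) = 48.507 kPa
Final effective stress: σ'_f = σ'_0 + Δσ = 69.624 + 48.507 = 118.13 kPa.
Normally consolidated clay, so the full stress increment lies on the virgin compression line:
S_c = C_c·H/(1+e₀)·log₁₀(σ'_f/σ'_0) = 0.35×7/(1+0.99)×log₁₀(118.13/69.624)
    = 1.2312 × 0.2296 = 0.2827 m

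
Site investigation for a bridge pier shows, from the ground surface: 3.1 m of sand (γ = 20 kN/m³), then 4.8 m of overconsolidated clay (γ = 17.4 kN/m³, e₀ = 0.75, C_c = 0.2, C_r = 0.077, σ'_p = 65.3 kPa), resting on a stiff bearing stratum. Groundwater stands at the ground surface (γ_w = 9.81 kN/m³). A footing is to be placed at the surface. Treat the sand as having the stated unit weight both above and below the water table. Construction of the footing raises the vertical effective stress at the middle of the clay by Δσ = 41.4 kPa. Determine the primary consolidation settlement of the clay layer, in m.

Mid-depth of clay below the ground surface: z = 3.1 + 4.8/2 = 5.5 m.
Total vertical stress at mid-clay: σ_v = 20×3.1 + 17.4×2.4 = 103.76 kPa.
Pore pressure: u = 9.81×(5.5 − 0) = 53.955 kPa.
Initial effective stress: σ'_0 = σ_v − u = 103.76 − 53.955 = 49.805 kPa.
Final effective stress: σ'_f = 49.805 + 41.4 = 91.205 kPa.
σ'_f = 91.205 > σ'_p = 65.3 kPa, so the stress path crosses the preconsolidation pressure — recompression up to σ'_p, then virgin compression beyond:
S_c = H/(1+e₀)·[C_r·log₁₀(σ'_p/σ'_0) + C_c·log₁₀(σ'_f/σ'_p)]
    = 4.8/1.75 × [0.077×log₁₀(65.3/49.805) + 0.2×log₁₀(91.205/65.3)]
    = 2.7429 × [0.0090583 + 0.029021] = 0.1044 m

S_c ≈ 0.104 m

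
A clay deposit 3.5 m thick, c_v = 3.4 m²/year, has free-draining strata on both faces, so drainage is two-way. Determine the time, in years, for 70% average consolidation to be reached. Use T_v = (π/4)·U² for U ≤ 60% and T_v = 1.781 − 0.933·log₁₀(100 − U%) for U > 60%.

t ≈ 0.363 years

Drainage path length: H_d = H/2 = 1.75 m (double drainage).
U > 60%: T_v = 1.781 − 0.933·log₁₀(100 − 70) = 0.40285.
t = T_v·H_d²/c_v = 0.40285×1.75²/3.4 = 0.3629 years.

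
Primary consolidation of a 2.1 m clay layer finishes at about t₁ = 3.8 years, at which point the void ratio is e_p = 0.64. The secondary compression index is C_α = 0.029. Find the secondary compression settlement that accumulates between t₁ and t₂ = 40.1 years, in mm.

S_s ≈ 38 mm

Secondary compression: S_s = C_α·H/(1+e_p)·log₁₀(t₂/t₁)
S_s = 0.029×2.1/(1+0.64)×log₁₀(40.1/3.8)
    = 0.03713 × 1.023 = 0.038 m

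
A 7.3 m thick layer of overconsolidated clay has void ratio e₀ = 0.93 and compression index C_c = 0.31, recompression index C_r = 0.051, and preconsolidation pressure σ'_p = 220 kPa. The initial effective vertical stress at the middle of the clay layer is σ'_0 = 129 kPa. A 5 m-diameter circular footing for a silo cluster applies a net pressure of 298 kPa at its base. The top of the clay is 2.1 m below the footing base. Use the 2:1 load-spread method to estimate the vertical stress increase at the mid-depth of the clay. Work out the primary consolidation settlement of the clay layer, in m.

S_c ≈ 0.034 m

Mid-depth of clay below the footing base: z = 2.1 + 7.3/2 = 5.75 m.
Stress increase at mid-clay by the 2:1 spreading method:
Δσ ≈ qD²/(D+z)² = 298×5²/(5+5.75)² = 64.467 kPa
Final effective stress: σ'_f = 129 + 64.467 = 193.47 kPa.
σ'_f = 193.47 ≤ σ'_p = 220 kPa, so the clay remains overconsolidated and only the recompression index applies:
S_c = C_r·H/(1+e₀)·log₁₀(σ'_f/σ'_0) = 0.051×7.3/1.93×log₁₀(193.47/129)
    = 0.1929 × 0.17602 = 0.03395 m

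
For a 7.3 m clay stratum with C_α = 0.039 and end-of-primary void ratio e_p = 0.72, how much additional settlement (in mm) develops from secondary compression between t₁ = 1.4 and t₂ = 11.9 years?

S_s ≈ 154 mm

Secondary compression: S_s = C_α·H/(1+e_p)·log₁₀(t₂/t₁)
S_s = 0.039×7.3/(1+0.72)×log₁₀(11.9/1.4)
    = 0.1655 × 0.9294 = 0.1538 m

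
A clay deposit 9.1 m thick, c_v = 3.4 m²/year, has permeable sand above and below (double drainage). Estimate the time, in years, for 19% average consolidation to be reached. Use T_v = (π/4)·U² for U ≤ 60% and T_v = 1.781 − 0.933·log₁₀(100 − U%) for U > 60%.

t ≈ 0.173 years

Drainage path length: H_d = H/2 = 4.55 m (double drainage).
U ≤ 60%: T_v = (π/4)·U² = (π/4)×0.19² = 0.028353.
t = T_v·H_d²/c_v = 0.028353×4.55²/3.4 = 0.1726 years.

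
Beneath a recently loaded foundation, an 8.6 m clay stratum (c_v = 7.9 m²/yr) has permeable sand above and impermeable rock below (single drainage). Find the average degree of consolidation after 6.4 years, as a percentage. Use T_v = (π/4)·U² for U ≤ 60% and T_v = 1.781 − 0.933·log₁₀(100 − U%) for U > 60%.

U ≈ 85 %

Drainage path length: H_d = H = 8.6 m (single drainage).
T_v = c_v·t/H_d² = 7.9×6.4/8.6² = 0.68361.
T_v = 0.68361 corresponds to the U > 60% branch:
U = 1 − 10^((1.781 − T_v)/0.933)/100 = 0.85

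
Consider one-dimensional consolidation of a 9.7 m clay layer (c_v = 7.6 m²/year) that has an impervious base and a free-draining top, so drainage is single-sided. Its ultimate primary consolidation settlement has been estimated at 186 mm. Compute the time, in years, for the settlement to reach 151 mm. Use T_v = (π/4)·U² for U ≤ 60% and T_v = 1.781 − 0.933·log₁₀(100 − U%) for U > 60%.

Drainage path length: H_d = H = 9.7 m (single drainage).
U = S(t)/S_ult = 151/186 = 0.8118.
U > 60%: T_v = 1.781 − 0.933·log₁₀(100 − 81.183) = 0.59184.
t = T_v·H_d²/c_v = 0.59184×9.7²/7.6 = 7.327 years.

t ≈ 7.33 years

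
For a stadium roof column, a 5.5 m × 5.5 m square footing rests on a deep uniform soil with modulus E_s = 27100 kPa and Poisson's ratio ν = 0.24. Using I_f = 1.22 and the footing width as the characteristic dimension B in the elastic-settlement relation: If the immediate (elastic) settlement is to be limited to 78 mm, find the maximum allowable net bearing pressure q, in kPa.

S_e = q·B·(1−ν²)/E_s · I_f  ⇒  q = S_e·E_s / (B·(1−ν²)·I_f).
q = 0.078 × 27100 / (5.5 × 0.9424 × 1.22) = 334.3 kPa

q ≈ 334 kPa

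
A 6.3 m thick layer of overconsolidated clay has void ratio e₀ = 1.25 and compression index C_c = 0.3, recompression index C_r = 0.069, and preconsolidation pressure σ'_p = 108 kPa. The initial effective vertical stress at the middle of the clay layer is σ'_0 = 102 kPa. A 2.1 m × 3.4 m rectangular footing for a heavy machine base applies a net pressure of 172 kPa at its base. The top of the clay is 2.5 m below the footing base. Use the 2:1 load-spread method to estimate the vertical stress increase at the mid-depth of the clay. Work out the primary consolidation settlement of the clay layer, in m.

Mid-depth of clay below the footing base: z = 2.5 + 6.3/2 = 5.65 m.
Stress increase at mid-clay by the 2:1 spreading method:
Δσ = qBL/((B+z)(L+z)) = 172×2.1×3.4/((2.1+5.65)(3.4+5.65)) = 17.51 kPa
Final effective stress: σ'_f = 102 + 17.51 = 119.51 kPa.
σ'_f = 119.51 > σ'_p = 108 kPa, so the stress path crosses the preconsolidation pressure — recompression up to σ'_p, then virgin compression beyond:
S_c = H/(1+e₀)·[C_r·log₁₀(σ'_p/σ'_0) + C_c·log₁₀(σ'_f/σ'_p)]
    = 6.3/2.25 × [0.069×log₁₀(108/102) + 0.3×log₁₀(119.51/108)]
    = 2.8 × [0.0017128 + 0.013194] = 0.04174 m

S_c ≈ 0.0417 m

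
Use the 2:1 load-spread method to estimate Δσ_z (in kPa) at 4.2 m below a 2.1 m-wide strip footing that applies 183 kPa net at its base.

Δσ_z ≈ 61 kPa

By the 2:1 method the load spreads at 1 horizontal : 2 vertical, so at depth z the loaded area has grown by z in each plan dimension:
Δσ = qB/(B+z) = 183×2.1/(2.1+4.2) = 61 kPa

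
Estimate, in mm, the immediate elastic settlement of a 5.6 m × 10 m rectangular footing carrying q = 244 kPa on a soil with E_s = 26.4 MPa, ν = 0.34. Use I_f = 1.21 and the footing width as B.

Immediate (elastic) settlement: S_e = q·B·(1−ν²)/E_s · I_f.
E_s = 26.4 MPa = 26400 kPa.
S_e = 244 × 5.6 × (1 − 0.34²) / 26400 × 1.21
    = 244 × 5.6 × 0.8844 / 26400 × 1.21
    = 0.05539 m = 55.39 mm

S_e ≈ 55.4 mm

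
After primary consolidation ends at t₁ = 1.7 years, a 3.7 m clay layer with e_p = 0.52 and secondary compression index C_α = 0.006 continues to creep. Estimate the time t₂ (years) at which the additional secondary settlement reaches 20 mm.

S_s = C_α·H/(1+e_p)·log₁₀(t₂/t₁) ⇒ log₁₀(t₂/t₁) = S_s·(1+e_p)/(C_α·H).
log₁₀(t₂/t₁) = 0.02 × (1+0.52) / (0.006×3.7) = 1.369
t₂ = t₁ × 10^1.369 = 1.7 × 23.41 = 39.79 years

t₂ ≈ 39.8 years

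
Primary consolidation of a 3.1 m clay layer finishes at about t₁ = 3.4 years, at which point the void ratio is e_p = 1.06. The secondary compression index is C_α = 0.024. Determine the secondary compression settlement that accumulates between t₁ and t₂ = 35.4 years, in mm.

Secondary compression: S_s = C_α·H/(1+e_p)·log₁₀(t₂/t₁)
S_s = 0.024×3.1/(1+1.06)×log₁₀(35.4/3.4)
    = 0.03612 × 1.018 = 0.03675 m

S_s ≈ 36.7 mm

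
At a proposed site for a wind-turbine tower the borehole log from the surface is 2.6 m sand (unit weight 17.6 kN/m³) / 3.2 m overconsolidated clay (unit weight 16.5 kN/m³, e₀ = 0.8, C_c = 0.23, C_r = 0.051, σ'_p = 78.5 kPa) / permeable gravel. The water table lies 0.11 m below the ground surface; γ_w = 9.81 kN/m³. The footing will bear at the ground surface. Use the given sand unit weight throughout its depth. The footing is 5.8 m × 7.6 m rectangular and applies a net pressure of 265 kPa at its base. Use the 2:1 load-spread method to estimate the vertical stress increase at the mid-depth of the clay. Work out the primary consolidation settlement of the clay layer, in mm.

Mid-depth of clay below the ground surface: z = 2.6 + 3.2/2 = 4.2 m.
Total vertical stress at mid-clay: σ_v = 17.6×2.6 + 16.5×1.6 = 72.16 kPa.
Pore pressure: u = 9.81×(4.2 − 0.11) = 40.123 kPa.
Initial effective stress: σ'_0 = σ_v − u = 72.16 − 40.123 = 32.037 kPa.
Stress increase at mid-clay by the 2:1 spreading method:
Δσ = qBL/((B+z)(L+z)) = 265×5.8×7.6/((5.8+4.2)(7.6+4.2)) = 98.993 kPa
Final effective stress: σ'_f = 32.037 + 98.993 = 131.03 kPa.
σ'_f = 131.03 > σ'_p = 78.5 kPa, so the stress path crosses the preconsolidation pressure — recompression up to σ'_p, then virgin compression beyond:
S_c = H/(1+e₀)·[C_r·log₁₀(σ'_p/σ'_0) + C_c·log₁₀(σ'_f/σ'_p)]
    = 3.2/1.8 × [0.051×log₁₀(78.5/32.037) + 0.23×log₁₀(131.03/78.5)]
    = 1.7778 × [0.01985 + 0.051175] = 0.1263 m

S_c ≈ 126 mm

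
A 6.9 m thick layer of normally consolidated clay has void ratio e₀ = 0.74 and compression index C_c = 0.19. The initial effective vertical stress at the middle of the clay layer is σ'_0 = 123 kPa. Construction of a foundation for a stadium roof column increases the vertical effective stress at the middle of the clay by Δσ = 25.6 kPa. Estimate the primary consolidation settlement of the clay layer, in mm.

S_c ≈ 61.9 mm

Final effective stress: σ'_f = σ'_0 + Δσ = 123 + 25.6 = 148.6 kPa.
Normally consolidated clay, so the full stress increment lies on the virgin compression line:
S_c = C_c·H/(1+e₀)·log₁₀(σ'_f/σ'_0) = 0.19×6.9/(1+0.74)×log₁₀(148.6/123)
    = 0.75345 × 0.082114 = 0.06187 m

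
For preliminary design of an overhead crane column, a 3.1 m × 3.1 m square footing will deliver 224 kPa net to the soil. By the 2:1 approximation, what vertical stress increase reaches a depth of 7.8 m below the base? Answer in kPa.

By the 2:1 method the load spreads at 1 horizontal : 2 vertical, so at depth z the loaded area has grown by z in each plan dimension:
Δσ = qBL/((B+z)(L+z)) = 224×3.1×3.1/((3.1+7.8)(3.1+7.8)) = 18.118 kPa

Δσ_z ≈ 18.1 kPa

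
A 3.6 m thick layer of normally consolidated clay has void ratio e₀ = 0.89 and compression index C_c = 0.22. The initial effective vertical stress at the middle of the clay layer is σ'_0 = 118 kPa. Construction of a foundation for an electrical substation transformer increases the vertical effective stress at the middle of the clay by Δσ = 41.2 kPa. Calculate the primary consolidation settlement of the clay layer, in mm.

S_c ≈ 54.5 mm

Final effective stress: σ'_f = σ'_0 + Δσ = 118 + 41.2 = 159.2 kPa.
Normally consolidated clay, so the full stress increment lies on the virgin compression line:
S_c = C_c·H/(1+e₀)·log₁₀(σ'_f/σ'_0) = 0.22×3.6/(1+0.89)×log₁₀(159.2/118)
    = 0.41905 × 0.13006 = 0.0545 m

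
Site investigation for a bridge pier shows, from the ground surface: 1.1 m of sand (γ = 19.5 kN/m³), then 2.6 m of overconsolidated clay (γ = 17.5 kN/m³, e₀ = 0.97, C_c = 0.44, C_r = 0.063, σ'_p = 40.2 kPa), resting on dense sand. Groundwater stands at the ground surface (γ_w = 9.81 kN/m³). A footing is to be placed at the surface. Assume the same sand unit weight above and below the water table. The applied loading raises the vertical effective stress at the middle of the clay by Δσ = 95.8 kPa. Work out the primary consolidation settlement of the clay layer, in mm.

Mid-depth of clay below the ground surface: z = 1.1 + 2.6/2 = 2.4 m.
Total vertical stress at mid-clay: σ_v = 19.5×1.1 + 17.5×1.3 = 44.2 kPa.
Pore pressure: u = 9.81×(2.4 − 0) = 23.544 kPa.
Initial effective stress: σ'_0 = σ_v − u = 44.2 − 23.544 = 20.656 kPa.
Final effective stress: σ'_f = 20.656 + 95.8 = 116.46 kPa.
σ'_f = 116.46 > σ'_p = 40.2 kPa, so the stress path crosses the preconsolidation pressure — recompression up to σ'_p, then virgin compression beyond:
S_c = H/(1+e₀)·[C_r·log₁₀(σ'_p/σ'_0) + C_c·log₁₀(σ'_f/σ'_p)]
    = 2.6/1.97 × [0.063×log₁₀(40.2/20.656) + 0.44×log₁₀(116.46/40.2)]
    = 1.3198 × [0.018218 + 0.20326] = 0.2923 m

S_c ≈ 292 mm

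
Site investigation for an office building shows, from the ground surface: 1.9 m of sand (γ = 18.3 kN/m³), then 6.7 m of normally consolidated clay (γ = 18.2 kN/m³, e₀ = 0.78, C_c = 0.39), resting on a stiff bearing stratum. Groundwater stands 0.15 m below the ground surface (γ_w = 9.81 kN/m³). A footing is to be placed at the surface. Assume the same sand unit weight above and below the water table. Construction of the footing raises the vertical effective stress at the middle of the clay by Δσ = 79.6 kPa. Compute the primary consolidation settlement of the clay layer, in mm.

S_c ≈ 643 mm

Mid-depth of clay below the ground surface: z = 1.9 + 6.7/2 = 5.25 m.
Total vertical stress at mid-clay: σ_v = 18.3×1.9 + 18.2×3.35 = 95.74 kPa.
Pore pressure: u = 9.81×(5.25 − 0.15) = 50.031 kPa.
Initial effective stress: σ'_0 = σ_v − u = 95.74 − 50.031 = 45.709 kPa.
Final effective stress: σ'_f = σ'_0 + Δσ = 45.709 + 79.6 = 125.31 kPa.
Normally consolidated clay, so the full stress increment lies on the virgin compression line:
S_c = C_c·H/(1+e₀)·log₁₀(σ'_f/σ'_0) = 0.39×6.7/(1+0.78)×log₁₀(125.31/45.709)
    = 1.468 × 0.43798 = 0.643 m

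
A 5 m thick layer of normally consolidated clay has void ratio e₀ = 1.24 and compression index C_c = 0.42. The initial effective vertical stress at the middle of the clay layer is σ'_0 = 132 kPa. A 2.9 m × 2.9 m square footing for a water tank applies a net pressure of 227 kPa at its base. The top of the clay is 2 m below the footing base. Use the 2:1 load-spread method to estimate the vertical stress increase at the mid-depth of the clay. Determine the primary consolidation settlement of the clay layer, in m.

Mid-depth of clay below the footing base: z = 2 + 5/2 = 4.5 m.
Stress increase at mid-clay by the 2:1 spreading method:
Δσ = qBL/((B+z)(L+z)) = 227×2.9×2.9/((2.9+4.5)(2.9+4.5)) = 34.862 kPa
Final effective stress: σ'_f = σ'_0 + Δσ = 132 + 34.862 = 166.86 kPa.
Normally consolidated clay, so the full stress increment lies on the virgin compression line:
S_c = C_c·H/(1+e₀)·log₁₀(σ'_f/σ'_0) = 0.42×5/(1+1.24)×log₁₀(166.86/132)
    = 0.9375 × 0.10178 = 0.09542 m

S_c ≈ 0.0954 m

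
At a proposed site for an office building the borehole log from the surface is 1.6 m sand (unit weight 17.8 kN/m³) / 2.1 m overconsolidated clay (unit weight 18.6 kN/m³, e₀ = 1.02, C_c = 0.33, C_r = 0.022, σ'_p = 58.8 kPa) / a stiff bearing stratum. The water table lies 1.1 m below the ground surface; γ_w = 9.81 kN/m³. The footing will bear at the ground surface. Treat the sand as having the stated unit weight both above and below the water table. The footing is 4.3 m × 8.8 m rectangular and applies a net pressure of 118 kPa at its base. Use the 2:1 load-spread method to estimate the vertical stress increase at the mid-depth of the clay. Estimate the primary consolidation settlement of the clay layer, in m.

Mid-depth of clay below the ground surface: z = 1.6 + 2.1/2 = 2.65 m.
Total vertical stress at mid-clay: σ_v = 17.8×1.6 + 18.6×1.05 = 48.01 kPa.
Pore pressure: u = 9.81×(2.65 − 1.1) = 15.206 kPa.
Initial effective stress: σ'_0 = σ_v − u = 48.01 − 15.206 = 32.804 kPa.
Stress increase at mid-clay by the 2:1 spreading method:
Δσ = qBL/((B+z)(L+z)) = 118×4.3×8.8/((4.3+2.65)(8.8+2.65)) = 56.11 kPa
Final effective stress: σ'_f = 32.804 + 56.11 = 88.914 kPa.
σ'_f = 88.914 > σ'_p = 58.8 kPa, so the stress path crosses the preconsolidation pressure — recompression up to σ'_p, then virgin compression beyond:
S_c = H/(1+e₀)·[C_r·log₁₀(σ'_p/σ'_0) + C_c·log₁₀(σ'_f/σ'_p)]
    = 2.1/2.02 × [0.022×log₁₀(58.8/32.804) + 0.33×log₁₀(88.914/58.8)]
    = 1.0396 × [0.0055759 + 0.059266] = 0.06741 m

S_c ≈ 0.0674 m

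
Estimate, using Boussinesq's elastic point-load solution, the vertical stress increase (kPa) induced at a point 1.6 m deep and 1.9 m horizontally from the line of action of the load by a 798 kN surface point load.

Boussinesq vertical stress below a point load on an elastic half-space:
Δσ_z = 3P/(2πz²) · [1 + (r/z)²]^(−5/2)
r/z = 1.9/1.6 = 1.1875; [1+(r/z)²]^(−5/2) = 0.11089.
Δσ_z = 3×798/(2π×1.6²) × 0.11089 = 148.83 × 0.11089 = 16.5 kPa

Δσ_z ≈ 16.5 kPa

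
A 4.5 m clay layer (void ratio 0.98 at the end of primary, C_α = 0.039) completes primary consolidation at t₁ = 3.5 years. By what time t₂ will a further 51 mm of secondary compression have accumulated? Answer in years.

S_s = C_α·H/(1+e_p)·log₁₀(t₂/t₁) ⇒ log₁₀(t₂/t₁) = S_s·(1+e_p)/(C_α·H).
log₁₀(t₂/t₁) = 0.051 × (1+0.98) / (0.039×4.5) = 0.5754
t₂ = t₁ × 10^0.5754 = 3.5 × 3.762 = 13.17 years

t₂ ≈ 13.2 years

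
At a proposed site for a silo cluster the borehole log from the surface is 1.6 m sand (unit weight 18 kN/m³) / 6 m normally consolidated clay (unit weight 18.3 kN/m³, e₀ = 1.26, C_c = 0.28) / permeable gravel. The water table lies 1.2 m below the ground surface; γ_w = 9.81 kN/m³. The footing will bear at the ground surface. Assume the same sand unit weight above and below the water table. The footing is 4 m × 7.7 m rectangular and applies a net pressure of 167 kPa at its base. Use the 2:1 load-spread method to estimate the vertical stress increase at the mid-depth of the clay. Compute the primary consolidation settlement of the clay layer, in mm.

S_c ≈ 218 mm

Mid-depth of clay below the ground surface: z = 1.6 + 6/2 = 4.6 m.
Total vertical stress at mid-clay: σ_v = 18×1.6 + 18.3×3 = 83.7 kPa.
Pore pressure: u = 9.81×(4.6 − 1.2) = 33.354 kPa.
Initial effective stress: σ'_0 = σ_v − u = 83.7 − 33.354 = 50.346 kPa.
Stress increase at mid-clay by the 2:1 spreading method:
Δσ = qBL/((B+z)(L+z)) = 167×4×7.7/((4+4.6)(7.7+4.6)) = 48.625 kPa
Final effective stress: σ'_f = σ'_0 + Δσ = 50.346 + 48.625 = 98.971 kPa.
Normally consolidated clay, so the full stress increment lies on the virgin compression line:
S_c = C_c·H/(1+e₀)·log₁₀(σ'_f/σ'_0) = 0.28×6/(1+1.26)×log₁₀(98.971/50.346)
    = 0.74336 × 0.29354 = 0.2182 m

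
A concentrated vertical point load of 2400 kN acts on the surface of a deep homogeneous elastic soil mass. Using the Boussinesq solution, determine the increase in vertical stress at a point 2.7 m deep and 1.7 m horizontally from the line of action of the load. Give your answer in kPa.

Boussinesq vertical stress below a point load on an elastic half-space:
Δσ_z = 3P/(2πz²) · [1 + (r/z)²]^(−5/2)
r/z = 1.7/2.7 = 0.62963; [1+(r/z)²]^(−5/2) = 0.43396.
Δσ_z = 3×2400/(2π×2.7²) × 0.43396 = 157.19 × 0.43396 = 68.21 kPa

Δσ_z ≈ 68.2 kPa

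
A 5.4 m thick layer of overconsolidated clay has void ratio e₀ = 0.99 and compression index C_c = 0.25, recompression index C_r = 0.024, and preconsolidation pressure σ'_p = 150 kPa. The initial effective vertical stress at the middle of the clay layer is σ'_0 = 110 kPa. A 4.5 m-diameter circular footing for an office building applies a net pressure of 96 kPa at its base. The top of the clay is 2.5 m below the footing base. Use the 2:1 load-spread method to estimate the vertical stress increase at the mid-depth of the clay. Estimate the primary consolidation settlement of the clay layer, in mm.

Mid-depth of clay below the footing base: z = 2.5 + 5.4/2 = 5.2 m.
Stress increase at mid-clay by the 2:1 spreading method:
Δσ ≈ qD²/(D+z)² = 96×4.5²/(4.5+5.2)² = 20.661 kPa
Final effective stress: σ'_f = 110 + 20.661 = 130.66 kPa.
σ'_f = 130.66 ≤ σ'_p = 150 kPa, so the clay remains overconsolidated and only the recompression index applies:
S_c = C_r·H/(1+e₀)·log₁₀(σ'_f/σ'_0) = 0.024×5.4/1.99×log₁₀(130.66/110)
    = 0.065126 × 0.07475 = 0.004868 m

S_c ≈ 4.87 mm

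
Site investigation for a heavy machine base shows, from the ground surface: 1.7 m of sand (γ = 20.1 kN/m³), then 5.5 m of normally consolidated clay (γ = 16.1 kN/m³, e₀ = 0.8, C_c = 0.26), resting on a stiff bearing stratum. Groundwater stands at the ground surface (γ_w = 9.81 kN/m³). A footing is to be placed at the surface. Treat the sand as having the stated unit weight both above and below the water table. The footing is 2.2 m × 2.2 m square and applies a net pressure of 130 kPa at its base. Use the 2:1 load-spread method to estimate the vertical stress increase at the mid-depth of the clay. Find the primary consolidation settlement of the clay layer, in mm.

S_c ≈ 118 mm

Mid-depth of clay below the ground surface: z = 1.7 + 5.5/2 = 4.45 m.
Total vertical stress at mid-clay: σ_v = 20.1×1.7 + 16.1×2.75 = 78.445 kPa.
Pore pressure: u = 9.81×(4.45 − 0) = 43.655 kPa.
Initial effective stress: σ'_0 = σ_v − u = 78.445 − 43.655 = 34.79 kPa.
Stress increase at mid-clay by the 2:1 spreading method:
Δσ = qBL/((B+z)(L+z)) = 130×2.2×2.2/((2.2+4.45)(2.2+4.45)) = 14.228 kPa
Final effective stress: σ'_f = σ'_0 + Δσ = 34.79 + 14.228 = 49.018 kPa.
Normally consolidated clay, so the full stress increment lies on the virgin compression line:
S_c = C_c·H/(1+e₀)·log₁₀(σ'_f/σ'_0) = 0.26×5.5/(1+0.8)×log₁₀(49.018/34.79)
    = 0.79444 × 0.1489 = 0.1183 m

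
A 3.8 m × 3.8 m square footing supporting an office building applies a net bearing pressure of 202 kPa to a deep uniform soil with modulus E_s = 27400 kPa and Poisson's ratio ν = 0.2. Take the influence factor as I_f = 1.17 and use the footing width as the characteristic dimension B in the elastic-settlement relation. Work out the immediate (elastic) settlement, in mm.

S_e ≈ 31.5 mm

Immediate (elastic) settlement: S_e = q·B·(1−ν²)/E_s · I_f.
S_e = 202 × 3.8 × (1 − 0.2²) / 27400 × 1.17
    = 202 × 3.8 × 0.96 / 27400 × 1.17
    = 0.03147 m = 31.47 mm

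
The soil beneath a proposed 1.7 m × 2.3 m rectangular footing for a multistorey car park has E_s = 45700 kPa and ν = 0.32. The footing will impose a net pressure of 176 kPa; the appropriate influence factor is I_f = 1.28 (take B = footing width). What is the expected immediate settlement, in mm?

S_e ≈ 7.52 mm

Immediate (elastic) settlement: S_e = q·B·(1−ν²)/E_s · I_f.
S_e = 176 × 1.7 × (1 − 0.32²) / 45700 × 1.28
    = 176 × 1.7 × 0.8976 / 45700 × 1.28
    = 0.007522 m = 7.522 mm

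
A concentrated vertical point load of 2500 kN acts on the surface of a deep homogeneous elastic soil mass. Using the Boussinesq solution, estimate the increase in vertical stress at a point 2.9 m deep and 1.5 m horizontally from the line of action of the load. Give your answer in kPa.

Δσ_z ≈ 78.5 kPa

Boussinesq vertical stress below a point load on an elastic half-space:
Δσ_z = 3P/(2πz²) · [1 + (r/z)²]^(−5/2)
r/z = 1.5/2.9 = 0.51724; [1+(r/z)²]^(−5/2) = 0.55284.
Δσ_z = 3×2500/(2π×2.9²) × 0.55284 = 141.93 × 0.55284 = 78.46 kPa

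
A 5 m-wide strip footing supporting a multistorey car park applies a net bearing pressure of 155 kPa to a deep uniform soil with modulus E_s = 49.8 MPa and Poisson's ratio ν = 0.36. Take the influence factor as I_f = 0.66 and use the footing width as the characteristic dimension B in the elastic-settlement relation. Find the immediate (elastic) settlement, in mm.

Immediate (elastic) settlement: S_e = q·B·(1−ν²)/E_s · I_f.
E_s = 49.8 MPa = 49800 kPa.
S_e = 155 × 5 × (1 − 0.36²) / 49800 × 0.66
    = 155 × 5 × 0.8704 / 49800 × 0.66
    = 0.00894 m = 8.94 mm

S_e ≈ 8.94 mm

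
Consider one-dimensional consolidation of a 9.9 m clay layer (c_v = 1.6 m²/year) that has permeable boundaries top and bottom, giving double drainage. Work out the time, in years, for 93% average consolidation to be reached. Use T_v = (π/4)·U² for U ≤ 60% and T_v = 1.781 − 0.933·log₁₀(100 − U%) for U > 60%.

t ≈ 15.2 years

Drainage path length: H_d = H/2 = 4.95 m (double drainage).
U > 60%: T_v = 1.781 − 0.933·log₁₀(100 − 93) = 0.99252.
t = T_v·H_d²/c_v = 0.99252×4.95²/1.6 = 15.2 years.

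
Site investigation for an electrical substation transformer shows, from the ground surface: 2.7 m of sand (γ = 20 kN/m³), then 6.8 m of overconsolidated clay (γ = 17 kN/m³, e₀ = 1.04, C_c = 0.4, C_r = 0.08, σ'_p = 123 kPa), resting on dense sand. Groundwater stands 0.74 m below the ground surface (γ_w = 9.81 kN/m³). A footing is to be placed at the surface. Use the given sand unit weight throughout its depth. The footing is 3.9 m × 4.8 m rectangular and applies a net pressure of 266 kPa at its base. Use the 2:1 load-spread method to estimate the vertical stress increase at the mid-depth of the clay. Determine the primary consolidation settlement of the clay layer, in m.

S_c ≈ 0.0662 m

Mid-depth of clay below the ground surface: z = 2.7 + 6.8/2 = 6.1 m.
Total vertical stress at mid-clay: σ_v = 20×2.7 + 17×3.4 = 111.8 kPa.
Pore pressure: u = 9.81×(6.1 − 0.74) = 52.582 kPa.
Initial effective stress: σ'_0 = σ_v − u = 111.8 − 52.582 = 59.218 kPa.
Stress increase at mid-clay by the 2:1 spreading method:
Δσ = qBL/((B+z)(L+z)) = 266×3.9×4.8/((3.9+6.1)(4.8+6.1)) = 45.684 kPa
Final effective stress: σ'_f = 59.218 + 45.684 = 104.9 kPa.
σ'_f = 104.9 ≤ σ'_p = 123 kPa, so the clay remains overconsolidated and only the recompression index applies:
S_c = C_r·H/(1+e₀)·log₁₀(σ'_f/σ'_0) = 0.08×6.8/2.04×log₁₀(104.9/59.218)
    = 0.26666 × 0.24832 = 0.06622 m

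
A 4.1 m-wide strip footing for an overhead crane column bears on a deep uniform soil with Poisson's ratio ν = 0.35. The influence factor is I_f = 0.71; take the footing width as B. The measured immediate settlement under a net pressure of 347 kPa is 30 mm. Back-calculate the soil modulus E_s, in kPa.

S_e = q·B·(1−ν²)/E_s · I_f  ⇒  E_s = q·B·(1−ν²)·I_f / S_e.
E_s = 347 × 4.1 × 0.8775 × 0.71 / 0.03 = 29550 kPa

E_s ≈ 29500 kPa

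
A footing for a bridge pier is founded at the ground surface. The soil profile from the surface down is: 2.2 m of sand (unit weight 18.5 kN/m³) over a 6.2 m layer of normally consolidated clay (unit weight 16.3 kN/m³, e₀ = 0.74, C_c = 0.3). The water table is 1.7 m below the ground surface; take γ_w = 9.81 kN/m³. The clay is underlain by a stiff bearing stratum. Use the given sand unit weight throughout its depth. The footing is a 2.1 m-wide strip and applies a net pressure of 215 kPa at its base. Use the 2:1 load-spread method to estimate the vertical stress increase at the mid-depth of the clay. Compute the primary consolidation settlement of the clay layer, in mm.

Mid-depth of clay below the ground surface: z = 2.2 + 6.2/2 = 5.3 m.
Total vertical stress at mid-clay: σ_v = 18.5×2.2 + 16.3×3.1 = 91.23 kPa.
Pore pressure: u = 9.81×(5.3 − 1.7) = 35.316 kPa.
Initial effective stress: σ'_0 = σ_v − u = 91.23 − 35.316 = 55.914 kPa.
Stress increase at mid-clay by the 2:1 spreading method:
Δσ = qB/(B+z) = 215×2.1/(2.1+5.3) = 61.014 kPa
Final effective stress: σ'_f = σ'_0 + Δσ = 55.914 + 61.014 = 116.93 kPa.
Normally consolidated clay, so the full stress increment lies on the virgin compression line:
S_c = C_c·H/(1+e₀)·log₁₀(σ'_f/σ'_0) = 0.3×6.2/(1+0.74)×log₁₀(116.93/55.914)
    = 1.069 × 0.32041 = 0.3425 m

S_c ≈ 343 mm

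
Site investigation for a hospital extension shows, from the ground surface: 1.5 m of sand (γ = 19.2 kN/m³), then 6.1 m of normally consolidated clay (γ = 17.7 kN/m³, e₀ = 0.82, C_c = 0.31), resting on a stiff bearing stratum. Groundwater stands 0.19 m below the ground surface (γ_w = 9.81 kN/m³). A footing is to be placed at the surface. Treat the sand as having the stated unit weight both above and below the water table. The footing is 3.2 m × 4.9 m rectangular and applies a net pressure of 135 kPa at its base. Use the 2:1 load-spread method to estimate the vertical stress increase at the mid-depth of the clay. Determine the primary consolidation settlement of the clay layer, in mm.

Mid-depth of clay below the ground surface: z = 1.5 + 6.1/2 = 4.55 m.
Total vertical stress at mid-clay: σ_v = 19.2×1.5 + 17.7×3.05 = 82.785 kPa.
Pore pressure: u = 9.81×(4.55 − 0.19) = 42.772 kPa.
Initial effective stress: σ'_0 = σ_v − u = 82.785 − 42.772 = 40.013 kPa.
Stress increase at mid-clay by the 2:1 spreading method:
Δσ = qBL/((B+z)(L+z)) = 135×3.2×4.9/((3.2+4.55)(4.9+4.55)) = 28.903 kPa
Final effective stress: σ'_f = σ'_0 + Δσ = 40.013 + 28.903 = 68.916 kPa.
Normally consolidated clay, so the full stress increment lies on the virgin compression line:
S_c = C_c·H/(1+e₀)·log₁₀(σ'_f/σ'_0) = 0.31×6.1/(1+0.82)×log₁₀(68.916/40.013)
    = 1.039 × 0.23612 = 0.2453 m

S_c ≈ 245 mm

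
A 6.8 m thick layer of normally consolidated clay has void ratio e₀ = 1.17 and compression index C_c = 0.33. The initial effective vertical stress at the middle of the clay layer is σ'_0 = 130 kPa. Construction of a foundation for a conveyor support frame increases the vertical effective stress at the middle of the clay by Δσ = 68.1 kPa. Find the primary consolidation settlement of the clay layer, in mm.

Final effective stress: σ'_f = σ'_0 + Δσ = 130 + 68.1 = 198.1 kPa.
Normally consolidated clay, so the full stress increment lies on the virgin compression line:
S_c = C_c·H/(1+e₀)·log₁₀(σ'_f/σ'_0) = 0.33×6.8/(1+1.17)×log₁₀(198.1/130)
    = 1.0341 × 0.18294 = 0.1892 m

S_c ≈ 189 mm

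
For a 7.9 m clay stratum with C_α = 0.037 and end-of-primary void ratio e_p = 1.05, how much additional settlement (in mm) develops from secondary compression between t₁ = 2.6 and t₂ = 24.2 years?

Secondary compression: S_s = C_α·H/(1+e_p)·log₁₀(t₂/t₁)
S_s = 0.037×7.9/(1+1.05)×log₁₀(24.2/2.6)
    = 0.1426 × 0.9688 = 0.1381 m

S_s ≈ 138 mm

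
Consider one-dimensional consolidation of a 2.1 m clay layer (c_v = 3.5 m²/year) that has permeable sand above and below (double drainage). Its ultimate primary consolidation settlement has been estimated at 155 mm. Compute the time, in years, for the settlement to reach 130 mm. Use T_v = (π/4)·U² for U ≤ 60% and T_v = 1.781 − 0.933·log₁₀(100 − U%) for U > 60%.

t ≈ 0.206 years

Drainage path length: H_d = H/2 = 1.05 m (double drainage).
U = S(t)/S_ult = 130/155 = 0.8387.
U > 60%: T_v = 1.781 − 0.933·log₁₀(100 − 83.871) = 0.6543.
t = T_v·H_d²/c_v = 0.6543×1.05²/3.5 = 0.2061 years.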